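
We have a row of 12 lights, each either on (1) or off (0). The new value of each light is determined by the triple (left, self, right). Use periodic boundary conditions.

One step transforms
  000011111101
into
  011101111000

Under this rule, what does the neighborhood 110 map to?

At position 9 the neighborhood is 110; the next row has 0 there.

0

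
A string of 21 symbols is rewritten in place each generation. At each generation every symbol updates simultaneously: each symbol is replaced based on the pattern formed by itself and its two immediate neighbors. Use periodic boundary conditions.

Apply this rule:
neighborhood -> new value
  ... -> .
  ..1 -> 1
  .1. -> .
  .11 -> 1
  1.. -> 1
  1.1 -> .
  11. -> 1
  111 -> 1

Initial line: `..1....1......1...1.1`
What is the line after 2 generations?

11.1..1.1....1.1.1...
11..11...1..1.....1.1

11..11...1..1.....1.1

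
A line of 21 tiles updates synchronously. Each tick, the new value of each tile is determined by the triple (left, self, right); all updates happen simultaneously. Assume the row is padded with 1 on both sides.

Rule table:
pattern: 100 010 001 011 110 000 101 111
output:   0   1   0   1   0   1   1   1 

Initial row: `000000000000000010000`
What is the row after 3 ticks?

tick 1: 011111111111111010110
tick 2: 111111111111110111101
tick 3: 111111111111101111011

111111111111101111011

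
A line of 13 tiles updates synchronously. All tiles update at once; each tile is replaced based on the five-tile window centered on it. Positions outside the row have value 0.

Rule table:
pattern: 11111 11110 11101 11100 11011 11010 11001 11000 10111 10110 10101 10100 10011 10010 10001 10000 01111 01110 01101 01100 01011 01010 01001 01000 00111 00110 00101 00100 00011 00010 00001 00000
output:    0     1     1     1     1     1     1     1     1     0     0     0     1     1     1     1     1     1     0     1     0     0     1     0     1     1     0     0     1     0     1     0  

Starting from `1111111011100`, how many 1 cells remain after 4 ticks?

9

1100011111111
1111111000011
1100011111111  (repeats tick 1; period 2)
tick 4: 1111111000011
count of 1: 9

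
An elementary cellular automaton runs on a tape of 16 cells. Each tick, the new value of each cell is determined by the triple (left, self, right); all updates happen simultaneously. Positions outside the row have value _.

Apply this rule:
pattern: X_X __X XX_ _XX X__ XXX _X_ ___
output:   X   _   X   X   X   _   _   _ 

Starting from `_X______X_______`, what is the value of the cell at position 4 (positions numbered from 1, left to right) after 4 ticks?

__X______X______
___X______X_____
____X______X____
_____X______X___
position 4 holds _

_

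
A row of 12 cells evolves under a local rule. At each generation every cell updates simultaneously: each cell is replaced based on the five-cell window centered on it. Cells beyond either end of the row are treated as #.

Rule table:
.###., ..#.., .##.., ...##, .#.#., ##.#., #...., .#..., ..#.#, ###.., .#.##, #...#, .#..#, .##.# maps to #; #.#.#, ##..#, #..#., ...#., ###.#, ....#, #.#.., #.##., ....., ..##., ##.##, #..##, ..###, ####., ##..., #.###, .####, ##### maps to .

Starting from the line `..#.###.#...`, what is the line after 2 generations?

generation 1: ..##.#.#.###
generation 2: ...##.#.#...

...##.#.#...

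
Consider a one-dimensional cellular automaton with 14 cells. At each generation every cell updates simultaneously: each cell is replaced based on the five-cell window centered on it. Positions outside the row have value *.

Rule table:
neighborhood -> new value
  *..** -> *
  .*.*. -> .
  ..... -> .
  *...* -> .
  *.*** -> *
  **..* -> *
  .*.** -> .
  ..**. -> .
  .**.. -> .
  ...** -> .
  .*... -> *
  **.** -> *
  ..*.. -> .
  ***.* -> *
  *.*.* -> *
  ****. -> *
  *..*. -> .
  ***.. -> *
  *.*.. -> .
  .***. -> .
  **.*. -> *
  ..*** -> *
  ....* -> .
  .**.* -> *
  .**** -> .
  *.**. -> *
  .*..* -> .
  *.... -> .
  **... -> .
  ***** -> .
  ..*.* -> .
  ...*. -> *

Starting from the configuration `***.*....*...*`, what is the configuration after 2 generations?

.***.*..*.*..*
**.**.......**

**.**.......**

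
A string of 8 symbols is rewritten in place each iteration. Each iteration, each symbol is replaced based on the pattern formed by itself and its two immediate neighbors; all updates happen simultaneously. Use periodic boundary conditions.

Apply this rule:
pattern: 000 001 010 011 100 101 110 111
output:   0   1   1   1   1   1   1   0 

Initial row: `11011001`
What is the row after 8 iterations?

11000001

iteration 1: 01111111
iteration 2: 11000001
iteration 3: 01100011
iteration 4: 11110111
iteration 5: 00011100
iteration 6: 00110110
iteration 7: 01111111  (repeats iteration 1; period 6)
iteration 8: 11000001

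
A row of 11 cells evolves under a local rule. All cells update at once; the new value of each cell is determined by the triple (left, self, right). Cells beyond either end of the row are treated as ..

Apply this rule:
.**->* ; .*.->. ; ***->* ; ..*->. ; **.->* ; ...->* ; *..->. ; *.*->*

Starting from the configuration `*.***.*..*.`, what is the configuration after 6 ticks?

.*****.....
.*****.****
.**********
.**********  (fixed point — unchanged through tick 6)

.**********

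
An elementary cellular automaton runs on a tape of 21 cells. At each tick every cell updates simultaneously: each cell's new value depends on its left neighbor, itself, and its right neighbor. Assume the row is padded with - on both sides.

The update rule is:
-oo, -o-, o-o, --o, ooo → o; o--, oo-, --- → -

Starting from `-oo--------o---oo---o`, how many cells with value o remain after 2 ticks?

7

oo--------oo--oo---oo
o--------oo--oo---oo-
count of o: 7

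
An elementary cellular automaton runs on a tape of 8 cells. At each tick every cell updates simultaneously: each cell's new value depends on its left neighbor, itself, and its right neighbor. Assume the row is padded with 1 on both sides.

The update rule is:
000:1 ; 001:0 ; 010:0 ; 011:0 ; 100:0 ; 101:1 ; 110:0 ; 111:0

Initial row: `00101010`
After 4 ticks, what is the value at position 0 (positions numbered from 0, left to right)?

tick 1: 00010101
tick 2: 01001010
tick 3: 10000101
tick 4: 00110010
position 0 holds 0

0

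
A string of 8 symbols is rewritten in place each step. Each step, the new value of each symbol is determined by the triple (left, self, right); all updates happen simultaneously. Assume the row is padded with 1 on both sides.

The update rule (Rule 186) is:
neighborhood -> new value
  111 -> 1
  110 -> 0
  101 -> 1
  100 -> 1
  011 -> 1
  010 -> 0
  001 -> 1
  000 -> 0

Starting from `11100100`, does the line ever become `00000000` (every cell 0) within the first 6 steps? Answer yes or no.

step 1: 11011011
step 2: 10110111
step 3: 01101111
step 4: 11011111
step 5: 10111111
step 6: 01111111
step 6 is 01111111, still not uniform 0

no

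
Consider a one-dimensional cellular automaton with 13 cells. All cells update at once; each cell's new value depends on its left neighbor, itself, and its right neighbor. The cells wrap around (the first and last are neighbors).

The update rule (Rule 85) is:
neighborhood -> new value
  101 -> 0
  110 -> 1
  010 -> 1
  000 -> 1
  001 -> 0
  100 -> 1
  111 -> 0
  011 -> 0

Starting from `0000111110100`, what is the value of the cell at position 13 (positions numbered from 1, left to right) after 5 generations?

1110000010111
0011111010000
1000001011111
1111101000000
0000101111110
position 13 holds 0

0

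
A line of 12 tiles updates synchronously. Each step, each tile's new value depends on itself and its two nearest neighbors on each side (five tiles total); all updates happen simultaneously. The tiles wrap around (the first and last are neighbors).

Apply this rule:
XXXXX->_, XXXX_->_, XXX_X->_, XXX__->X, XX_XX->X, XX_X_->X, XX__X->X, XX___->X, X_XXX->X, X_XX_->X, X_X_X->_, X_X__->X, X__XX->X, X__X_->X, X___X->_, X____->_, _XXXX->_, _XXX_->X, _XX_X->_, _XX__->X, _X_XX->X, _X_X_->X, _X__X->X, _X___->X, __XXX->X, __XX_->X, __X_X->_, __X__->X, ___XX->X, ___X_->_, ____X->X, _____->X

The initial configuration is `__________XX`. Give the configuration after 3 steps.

XXXX_XXXXXXX

X_XXXXXXXXXX
_XX_________
XXXX_XXXXXXX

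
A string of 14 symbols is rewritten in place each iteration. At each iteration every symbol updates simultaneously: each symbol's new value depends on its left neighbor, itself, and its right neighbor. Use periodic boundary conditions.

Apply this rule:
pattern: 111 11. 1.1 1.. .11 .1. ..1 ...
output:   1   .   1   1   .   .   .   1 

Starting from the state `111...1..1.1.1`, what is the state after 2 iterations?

iteration 1: 11.11..1..1.1.
iteration 2: ..1..1..1..1.1

..1..1..1..1.1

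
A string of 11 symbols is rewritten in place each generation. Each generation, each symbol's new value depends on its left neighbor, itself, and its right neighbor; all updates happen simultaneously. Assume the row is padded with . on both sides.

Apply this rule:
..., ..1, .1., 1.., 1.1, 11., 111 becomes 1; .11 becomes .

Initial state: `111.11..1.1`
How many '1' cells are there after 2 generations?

generation 1: .111.111111
generation 2: 1.111.11111
count of 1: 9

9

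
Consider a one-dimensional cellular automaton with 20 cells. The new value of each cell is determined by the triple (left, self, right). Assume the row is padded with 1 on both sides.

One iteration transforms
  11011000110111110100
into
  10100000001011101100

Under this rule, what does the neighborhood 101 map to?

At position 2 the neighborhood is 101; the next row has 1 there.

1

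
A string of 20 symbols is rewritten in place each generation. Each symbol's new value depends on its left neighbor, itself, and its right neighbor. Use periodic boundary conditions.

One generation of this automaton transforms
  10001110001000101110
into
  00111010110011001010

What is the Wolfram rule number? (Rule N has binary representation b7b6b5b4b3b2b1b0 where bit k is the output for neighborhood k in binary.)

position 5: 111 → 0  (bit 7 = 0)
position 6: 110 → 1  (bit 6 = 1)
position 15: 101 → 0  (bit 5 = 0)
position 1: 100 → 0  (bit 4 = 0)
position 4: 011 → 1  (bit 3 = 1)
position 0: 010 → 0  (bit 2 = 0)
position 3: 001 → 1  (bit 1 = 1)
position 2: 000 → 1  (bit 0 = 1)
bits b7..b0 = 01001011 = 75

75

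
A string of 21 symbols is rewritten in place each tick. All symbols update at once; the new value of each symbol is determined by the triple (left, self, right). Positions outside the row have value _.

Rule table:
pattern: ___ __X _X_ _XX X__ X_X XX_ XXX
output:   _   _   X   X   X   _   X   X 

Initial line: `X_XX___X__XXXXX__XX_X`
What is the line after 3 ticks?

X_XXX__XX_XXXXXX_XX_X
X_XXXX_XX_XXXXXX_XX_X
X_XXXX_XX_XXXXXX_XX_X

X_XXXX_XX_XXXXXX_XX_X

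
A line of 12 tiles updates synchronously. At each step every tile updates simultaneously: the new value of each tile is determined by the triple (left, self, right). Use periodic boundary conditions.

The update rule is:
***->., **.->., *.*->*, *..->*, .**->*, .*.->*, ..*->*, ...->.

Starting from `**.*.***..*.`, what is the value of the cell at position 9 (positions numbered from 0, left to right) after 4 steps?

*

*.****..****
.**...***...
**.*.**..*..
*.****.*****
position 9 holds *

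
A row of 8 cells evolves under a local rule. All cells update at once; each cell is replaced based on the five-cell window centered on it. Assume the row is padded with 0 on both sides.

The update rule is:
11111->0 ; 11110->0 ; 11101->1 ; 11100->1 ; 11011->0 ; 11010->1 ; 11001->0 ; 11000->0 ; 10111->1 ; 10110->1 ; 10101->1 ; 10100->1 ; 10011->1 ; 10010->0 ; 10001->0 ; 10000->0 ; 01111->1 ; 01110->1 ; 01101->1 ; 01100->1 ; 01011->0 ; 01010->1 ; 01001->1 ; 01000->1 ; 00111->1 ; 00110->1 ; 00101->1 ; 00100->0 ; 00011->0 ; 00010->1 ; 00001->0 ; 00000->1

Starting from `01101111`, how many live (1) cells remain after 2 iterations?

01101101
01101111
count of 1: 6

6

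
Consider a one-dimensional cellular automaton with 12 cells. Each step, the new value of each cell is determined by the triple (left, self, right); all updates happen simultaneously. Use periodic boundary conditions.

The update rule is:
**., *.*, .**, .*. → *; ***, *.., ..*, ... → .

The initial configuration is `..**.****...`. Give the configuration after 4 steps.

..****..*...
..*..*..*...
..*..*..*...  (fixed point — unchanged through step 4)

..*..*..*...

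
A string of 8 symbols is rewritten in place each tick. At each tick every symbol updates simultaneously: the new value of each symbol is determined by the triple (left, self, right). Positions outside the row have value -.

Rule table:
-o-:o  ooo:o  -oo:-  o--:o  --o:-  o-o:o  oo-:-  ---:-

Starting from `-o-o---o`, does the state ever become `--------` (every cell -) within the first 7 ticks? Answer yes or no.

no

-oooo--o
--oo-o-o
----oooo
-----oo-
-------o
-------o  (fixed point — unchanged through tick 7)
tick 7 is -------o, still not uniform -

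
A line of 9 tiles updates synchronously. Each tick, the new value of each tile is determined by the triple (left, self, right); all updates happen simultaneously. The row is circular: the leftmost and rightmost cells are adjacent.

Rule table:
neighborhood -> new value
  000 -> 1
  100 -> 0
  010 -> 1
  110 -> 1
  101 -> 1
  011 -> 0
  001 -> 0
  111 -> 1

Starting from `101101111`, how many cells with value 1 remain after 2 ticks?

7

tick 1: 110110111
tick 2: 111011011
count of 1: 7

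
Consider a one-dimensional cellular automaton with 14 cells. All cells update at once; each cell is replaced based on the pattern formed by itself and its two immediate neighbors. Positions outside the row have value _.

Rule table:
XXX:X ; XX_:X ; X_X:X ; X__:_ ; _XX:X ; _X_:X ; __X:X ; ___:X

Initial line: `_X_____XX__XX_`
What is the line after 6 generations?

generation 1: XX_XXXXXX_XXX_
generation 2: XXXXXXXXXXXXX_
generation 3: XXXXXXXXXXXXX_  (fixed point — unchanged through generation 6)

XXXXXXXXXXXXX_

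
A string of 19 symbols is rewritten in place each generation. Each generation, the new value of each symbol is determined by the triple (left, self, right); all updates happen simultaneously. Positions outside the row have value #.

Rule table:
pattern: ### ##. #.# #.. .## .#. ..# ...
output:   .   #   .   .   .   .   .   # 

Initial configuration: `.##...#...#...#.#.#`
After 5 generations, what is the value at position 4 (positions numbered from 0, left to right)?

generation 1: ..#.#...#...#......
generation 2: ......#...#...####.
generation 3: .####...#...#....#.
generation 4: ....#.#...#...##...
generation 5: .##.....#...#..#.#.
position 4 holds .

.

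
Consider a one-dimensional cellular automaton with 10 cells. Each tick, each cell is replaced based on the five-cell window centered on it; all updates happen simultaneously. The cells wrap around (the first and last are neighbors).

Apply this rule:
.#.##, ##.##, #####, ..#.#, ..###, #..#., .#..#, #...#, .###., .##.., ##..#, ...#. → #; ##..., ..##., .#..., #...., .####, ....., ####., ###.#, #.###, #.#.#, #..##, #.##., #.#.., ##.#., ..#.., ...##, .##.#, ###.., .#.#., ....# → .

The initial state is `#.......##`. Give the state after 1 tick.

........##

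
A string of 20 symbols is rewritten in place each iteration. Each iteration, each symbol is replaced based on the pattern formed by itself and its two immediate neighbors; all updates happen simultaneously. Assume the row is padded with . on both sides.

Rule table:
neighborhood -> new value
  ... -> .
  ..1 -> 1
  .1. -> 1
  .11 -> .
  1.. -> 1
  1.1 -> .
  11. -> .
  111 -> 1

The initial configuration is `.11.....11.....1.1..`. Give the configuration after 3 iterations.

.111...1111..11...11

1..1...1..1...11.11.
11111.111111.1.....1
.111...1111..11...11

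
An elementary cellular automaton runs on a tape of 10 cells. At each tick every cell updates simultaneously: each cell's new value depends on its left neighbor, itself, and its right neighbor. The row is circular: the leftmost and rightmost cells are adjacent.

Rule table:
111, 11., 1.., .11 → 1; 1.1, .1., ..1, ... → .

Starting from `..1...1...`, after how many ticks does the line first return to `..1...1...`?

10

tick 1: ...1...1..
tick 2: ....1...1.
tick 3: .....1...1
tick 4: 1.....1...
tick 5: .1.....1..
tick 6: ..1.....1.
tick 7: ...1.....1
tick 8: 1...1.....
tick 9: .1...1....
tick 10: ..1...1...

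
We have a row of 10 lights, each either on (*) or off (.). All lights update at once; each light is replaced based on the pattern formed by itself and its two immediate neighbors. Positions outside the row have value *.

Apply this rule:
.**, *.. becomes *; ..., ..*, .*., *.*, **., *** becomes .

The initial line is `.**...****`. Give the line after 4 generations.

.*....*...

.*.*..*...
....*..*..
*....*..*.
.*....*...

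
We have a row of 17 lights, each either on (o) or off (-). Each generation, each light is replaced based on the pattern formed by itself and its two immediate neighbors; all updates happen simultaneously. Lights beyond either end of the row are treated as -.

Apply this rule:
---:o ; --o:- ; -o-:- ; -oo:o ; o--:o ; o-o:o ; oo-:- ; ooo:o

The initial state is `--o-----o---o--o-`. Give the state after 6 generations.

o--oooo--oo--o--o
-o-ooo-o-o-o--o--
--ooo-o-o-o-o--oo
o-oo-o-o-o-o-o-o-
-oo-o-o-o-o-o-o-o
-o-o-o-o-o-o-o-o-

-o-o-o-o-o-o-o-o-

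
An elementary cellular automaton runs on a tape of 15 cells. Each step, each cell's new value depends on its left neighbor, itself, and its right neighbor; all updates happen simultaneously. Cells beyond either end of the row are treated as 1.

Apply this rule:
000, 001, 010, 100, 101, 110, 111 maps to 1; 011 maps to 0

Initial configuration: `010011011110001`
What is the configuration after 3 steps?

111111011011111

111101101111110
111110110111111
111111011011111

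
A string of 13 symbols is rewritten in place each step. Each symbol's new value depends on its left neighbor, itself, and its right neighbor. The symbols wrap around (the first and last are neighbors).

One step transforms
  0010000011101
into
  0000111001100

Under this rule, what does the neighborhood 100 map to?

0

At position 0 the neighborhood is 100; the next row has 0 there.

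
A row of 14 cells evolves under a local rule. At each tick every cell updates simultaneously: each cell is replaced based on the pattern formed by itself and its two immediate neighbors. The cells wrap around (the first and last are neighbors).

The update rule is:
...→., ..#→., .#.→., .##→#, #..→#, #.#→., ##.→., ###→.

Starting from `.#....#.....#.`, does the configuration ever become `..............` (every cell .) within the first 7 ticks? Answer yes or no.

no

tick 1: ..#....#.....#
tick 2: #..#....#.....
tick 3: .#..#....#....
tick 4: ..#..#....#...
tick 5: ...#..#....#..
tick 6: ....#..#....#.
tick 7: .....#..#....#
tick 7 is .....#..#....#, still not uniform .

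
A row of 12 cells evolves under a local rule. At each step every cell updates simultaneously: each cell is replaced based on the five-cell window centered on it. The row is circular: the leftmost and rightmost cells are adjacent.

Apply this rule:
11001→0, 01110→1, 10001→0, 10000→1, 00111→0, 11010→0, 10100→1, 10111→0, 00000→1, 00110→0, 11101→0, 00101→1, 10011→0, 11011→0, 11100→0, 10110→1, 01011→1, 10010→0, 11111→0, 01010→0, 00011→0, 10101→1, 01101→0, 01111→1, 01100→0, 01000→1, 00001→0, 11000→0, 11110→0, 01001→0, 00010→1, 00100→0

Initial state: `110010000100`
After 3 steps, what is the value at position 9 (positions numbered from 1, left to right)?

0

step 1: 000001101000
step 2: 111000001111
step 3: 000011000100
position 9 holds 0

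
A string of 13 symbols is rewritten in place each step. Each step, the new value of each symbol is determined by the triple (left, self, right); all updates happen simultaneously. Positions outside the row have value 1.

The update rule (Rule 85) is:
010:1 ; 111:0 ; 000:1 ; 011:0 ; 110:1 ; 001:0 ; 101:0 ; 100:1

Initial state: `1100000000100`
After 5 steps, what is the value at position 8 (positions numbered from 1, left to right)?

1

step 1: 0111111110110
step 2: 0000000010010
step 3: 1111111011010
step 4: 0000001001010
step 5: 1111101101010
position 8 holds 1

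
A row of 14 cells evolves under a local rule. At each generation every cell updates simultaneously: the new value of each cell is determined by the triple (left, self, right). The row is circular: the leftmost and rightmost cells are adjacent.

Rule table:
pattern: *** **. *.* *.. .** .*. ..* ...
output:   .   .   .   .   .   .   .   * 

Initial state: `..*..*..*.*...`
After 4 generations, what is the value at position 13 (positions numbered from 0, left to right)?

*...........**
..*********...
*...........**  (repeats generation 1; period 2)
generation 4: ..*********...
position 13 holds .

.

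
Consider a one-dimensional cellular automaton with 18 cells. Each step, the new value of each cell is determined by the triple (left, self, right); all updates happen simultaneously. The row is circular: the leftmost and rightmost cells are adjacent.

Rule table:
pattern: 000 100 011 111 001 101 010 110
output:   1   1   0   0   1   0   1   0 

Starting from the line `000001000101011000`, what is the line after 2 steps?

111111111101000111
000000000001111000

000000000001111000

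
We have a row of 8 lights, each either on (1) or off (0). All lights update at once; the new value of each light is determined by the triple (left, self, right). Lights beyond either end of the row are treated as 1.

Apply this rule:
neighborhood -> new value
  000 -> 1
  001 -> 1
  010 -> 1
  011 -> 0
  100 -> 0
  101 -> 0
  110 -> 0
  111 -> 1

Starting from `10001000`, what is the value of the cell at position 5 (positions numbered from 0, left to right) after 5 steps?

1

00111011
01010001
01010110
01010000
01010111
position 5 holds 1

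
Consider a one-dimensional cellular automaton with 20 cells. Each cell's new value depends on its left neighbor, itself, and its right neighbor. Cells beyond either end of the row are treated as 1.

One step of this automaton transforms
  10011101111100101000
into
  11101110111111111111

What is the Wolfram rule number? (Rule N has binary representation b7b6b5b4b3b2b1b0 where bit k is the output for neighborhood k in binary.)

247

position 4: 111 → 1  (bit 7 = 1)
position 0: 110 → 1  (bit 6 = 1)
position 6: 101 → 1  (bit 5 = 1)
position 1: 100 → 1  (bit 4 = 1)
position 3: 011 → 0  (bit 3 = 0)
position 14: 010 → 1  (bit 2 = 1)
position 2: 001 → 1  (bit 1 = 1)
position 18: 000 → 1  (bit 0 = 1)
bits b7..b0 = 11110111 = 247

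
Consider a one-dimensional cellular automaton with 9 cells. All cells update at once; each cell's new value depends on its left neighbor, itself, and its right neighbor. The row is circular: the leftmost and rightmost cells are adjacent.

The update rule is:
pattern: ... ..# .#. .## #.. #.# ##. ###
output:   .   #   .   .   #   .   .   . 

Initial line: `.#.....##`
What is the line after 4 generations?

.#.....#.

..#...#..
.#.#.#.#.
#.......#
.#.....#.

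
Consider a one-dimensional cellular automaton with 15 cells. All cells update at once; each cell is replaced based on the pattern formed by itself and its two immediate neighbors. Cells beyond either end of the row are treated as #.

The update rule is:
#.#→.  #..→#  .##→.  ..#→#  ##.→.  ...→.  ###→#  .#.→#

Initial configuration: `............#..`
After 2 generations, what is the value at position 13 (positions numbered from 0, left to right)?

generation 1: #..........####
generation 2: .#........#.###
position 13 holds #

#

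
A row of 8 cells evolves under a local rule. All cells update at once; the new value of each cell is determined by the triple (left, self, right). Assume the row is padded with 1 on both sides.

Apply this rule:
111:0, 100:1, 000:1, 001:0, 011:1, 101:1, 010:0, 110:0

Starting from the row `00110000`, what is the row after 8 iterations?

01010110

iteration 1: 10101110
iteration 2: 01011001
iteration 3: 10110101
iteration 4: 01101011
iteration 5: 11010110
iteration 6: 00101101
iteration 7: 10011011
iteration 8: 01010110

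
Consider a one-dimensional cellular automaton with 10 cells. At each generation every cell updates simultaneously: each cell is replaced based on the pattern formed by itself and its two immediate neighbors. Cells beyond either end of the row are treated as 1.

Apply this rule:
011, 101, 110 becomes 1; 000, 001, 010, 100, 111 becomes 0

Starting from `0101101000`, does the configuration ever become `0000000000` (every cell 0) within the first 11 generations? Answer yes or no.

yes

1011110000
1110010000
0010000000
0000000000
all cells are 0 at generation 4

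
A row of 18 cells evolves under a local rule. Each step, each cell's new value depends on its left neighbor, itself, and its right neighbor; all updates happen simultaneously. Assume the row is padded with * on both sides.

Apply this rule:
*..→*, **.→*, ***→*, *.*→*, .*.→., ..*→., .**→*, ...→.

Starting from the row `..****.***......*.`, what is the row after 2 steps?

step 1: *.*********......*
step 2: ************.....*

************.....*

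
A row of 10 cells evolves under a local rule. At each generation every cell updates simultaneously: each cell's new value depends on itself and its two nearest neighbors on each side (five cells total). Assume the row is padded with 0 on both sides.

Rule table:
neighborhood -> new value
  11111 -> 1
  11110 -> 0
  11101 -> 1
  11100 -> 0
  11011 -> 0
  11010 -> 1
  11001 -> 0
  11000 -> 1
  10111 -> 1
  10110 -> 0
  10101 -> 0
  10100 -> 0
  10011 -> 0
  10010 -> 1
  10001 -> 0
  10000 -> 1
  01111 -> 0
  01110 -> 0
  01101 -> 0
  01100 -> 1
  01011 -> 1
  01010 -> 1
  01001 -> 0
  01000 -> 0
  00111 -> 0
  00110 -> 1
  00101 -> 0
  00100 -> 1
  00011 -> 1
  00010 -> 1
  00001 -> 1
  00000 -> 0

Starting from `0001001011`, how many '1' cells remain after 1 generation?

generation 1: 0111010101
count of 1: 6

6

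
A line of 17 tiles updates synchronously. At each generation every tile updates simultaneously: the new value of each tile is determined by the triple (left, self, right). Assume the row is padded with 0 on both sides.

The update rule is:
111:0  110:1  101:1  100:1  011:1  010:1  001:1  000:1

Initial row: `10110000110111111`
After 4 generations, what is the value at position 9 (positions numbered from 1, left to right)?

11111111111100001
10000000000111111
11111111111100001  (repeats generation 1; period 2)
generation 4: 10000000000111111
position 9 holds 0

0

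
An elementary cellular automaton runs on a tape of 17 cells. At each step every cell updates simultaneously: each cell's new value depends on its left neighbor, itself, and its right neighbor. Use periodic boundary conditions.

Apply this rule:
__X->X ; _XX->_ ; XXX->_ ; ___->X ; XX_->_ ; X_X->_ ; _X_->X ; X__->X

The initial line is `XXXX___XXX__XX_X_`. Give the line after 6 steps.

XXXX___XXX__XXXXX

____XXX___XX___X_
XXXX___XXX__XXXXX
____XXX___XX_____
XXXX___XXX__XXXXX  (repeats step 2; period 2)
step 6: XXXX___XXX__XXXXX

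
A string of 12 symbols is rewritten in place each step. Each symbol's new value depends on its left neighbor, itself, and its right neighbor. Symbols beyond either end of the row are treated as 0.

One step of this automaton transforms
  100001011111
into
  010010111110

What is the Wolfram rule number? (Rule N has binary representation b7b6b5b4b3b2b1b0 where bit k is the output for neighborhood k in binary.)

186

position 8: 111 → 1  (bit 7 = 1)
position 11: 110 → 0  (bit 6 = 0)
position 6: 101 → 1  (bit 5 = 1)
position 1: 100 → 1  (bit 4 = 1)
position 7: 011 → 1  (bit 3 = 1)
position 0: 010 → 0  (bit 2 = 0)
position 4: 001 → 1  (bit 1 = 1)
position 2: 000 → 0  (bit 0 = 0)
bits b7..b0 = 10111010 = 186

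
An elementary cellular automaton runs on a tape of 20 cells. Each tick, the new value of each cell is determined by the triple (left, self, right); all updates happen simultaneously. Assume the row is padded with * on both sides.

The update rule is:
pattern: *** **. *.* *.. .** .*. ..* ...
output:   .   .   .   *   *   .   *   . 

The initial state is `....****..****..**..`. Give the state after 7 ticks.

*..**...***...***.**
.***.*.**..*.**...*.
.*.....*.**..*.*.*..
..*...*..*.**.....**
**.*.*.**..*.*...**.
.......*.**...*.**..
*.....*..*.*.*..*.**

*.....*..*.*.*..*.**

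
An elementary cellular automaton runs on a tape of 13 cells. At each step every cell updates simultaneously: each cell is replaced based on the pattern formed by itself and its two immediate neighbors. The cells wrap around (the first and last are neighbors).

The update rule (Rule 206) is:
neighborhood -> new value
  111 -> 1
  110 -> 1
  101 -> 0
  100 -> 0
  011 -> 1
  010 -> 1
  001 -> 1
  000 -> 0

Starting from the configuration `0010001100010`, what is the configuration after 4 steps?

1110111101110

step 1: 0110011100110
step 2: 1110111101110
step 3: 1110111101110  (fixed point — unchanged through step 4)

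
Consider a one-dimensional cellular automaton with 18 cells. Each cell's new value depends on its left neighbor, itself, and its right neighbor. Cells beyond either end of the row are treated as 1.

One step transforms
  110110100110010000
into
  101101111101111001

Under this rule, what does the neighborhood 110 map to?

At position 1 the neighborhood is 110; the next row has 0 there.

0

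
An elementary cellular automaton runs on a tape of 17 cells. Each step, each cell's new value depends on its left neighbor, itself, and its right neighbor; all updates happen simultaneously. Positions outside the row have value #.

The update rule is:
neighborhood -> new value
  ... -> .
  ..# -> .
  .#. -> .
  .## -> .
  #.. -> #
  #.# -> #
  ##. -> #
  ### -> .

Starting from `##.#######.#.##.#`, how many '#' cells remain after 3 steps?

7

step 1: .##......##.#.##.
step 2: #.##......##.#.##
step 3: ##.##......##.#..
count of #: 7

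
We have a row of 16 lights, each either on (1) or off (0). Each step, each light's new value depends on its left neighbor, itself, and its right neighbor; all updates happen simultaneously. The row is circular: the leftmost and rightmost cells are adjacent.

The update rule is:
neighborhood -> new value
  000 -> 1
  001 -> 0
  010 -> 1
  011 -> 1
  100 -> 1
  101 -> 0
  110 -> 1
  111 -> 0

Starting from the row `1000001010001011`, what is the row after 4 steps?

1111101011101010
1000101010101010
1110101010101010
1010101010101010

1010101010101010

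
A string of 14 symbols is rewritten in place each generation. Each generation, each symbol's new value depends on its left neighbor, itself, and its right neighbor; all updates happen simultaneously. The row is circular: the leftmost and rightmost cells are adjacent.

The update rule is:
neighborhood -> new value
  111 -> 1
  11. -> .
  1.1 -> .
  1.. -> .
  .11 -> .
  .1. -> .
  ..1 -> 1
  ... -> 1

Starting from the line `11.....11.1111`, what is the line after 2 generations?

..1.11..111.11

1..1111....111
..1.11..111.11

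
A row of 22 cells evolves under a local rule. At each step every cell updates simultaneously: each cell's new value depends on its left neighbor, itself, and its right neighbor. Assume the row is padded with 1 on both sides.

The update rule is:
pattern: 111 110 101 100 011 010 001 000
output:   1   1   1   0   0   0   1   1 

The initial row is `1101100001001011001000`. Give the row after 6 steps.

1111111101011001010101

1110101110010101010011
1111010110101010100101
1111101011010101001010
1111110101101010010101
1111111010110100101010
1111111101011001010101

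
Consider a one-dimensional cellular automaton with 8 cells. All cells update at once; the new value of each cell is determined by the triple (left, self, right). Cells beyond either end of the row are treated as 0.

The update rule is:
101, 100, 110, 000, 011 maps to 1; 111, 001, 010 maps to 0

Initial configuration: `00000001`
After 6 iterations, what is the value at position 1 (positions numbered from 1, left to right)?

1

iteration 1: 11111100
iteration 2: 10000111
iteration 3: 01110101
iteration 4: 01011010
iteration 5: 00111101
iteration 6: 10100110
position 1 holds 1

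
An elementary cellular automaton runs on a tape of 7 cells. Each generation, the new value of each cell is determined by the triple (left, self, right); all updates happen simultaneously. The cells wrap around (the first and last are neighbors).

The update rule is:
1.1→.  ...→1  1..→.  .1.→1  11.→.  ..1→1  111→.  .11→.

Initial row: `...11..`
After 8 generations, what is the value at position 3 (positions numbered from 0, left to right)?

111...1
....11.
1111...
.....11
.1111..
1.....1
..1111.
11.....
position 3 holds .

.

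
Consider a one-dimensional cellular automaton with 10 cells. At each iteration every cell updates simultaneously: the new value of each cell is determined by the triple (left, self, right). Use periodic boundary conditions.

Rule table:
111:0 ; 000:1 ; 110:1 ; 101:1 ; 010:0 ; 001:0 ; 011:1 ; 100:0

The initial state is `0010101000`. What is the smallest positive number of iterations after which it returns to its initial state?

6

1001010011
1000100010
0010001001
0000100000
1110001111
0010101000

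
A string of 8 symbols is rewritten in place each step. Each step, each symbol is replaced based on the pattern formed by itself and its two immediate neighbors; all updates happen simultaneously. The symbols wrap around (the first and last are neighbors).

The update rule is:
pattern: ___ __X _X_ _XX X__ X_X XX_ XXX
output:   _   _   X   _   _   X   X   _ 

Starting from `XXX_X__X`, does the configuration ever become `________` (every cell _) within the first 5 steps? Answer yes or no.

no

__XXX___
____X___
____X___  (fixed point — unchanged through step 5)
step 5 is ____X___, still not uniform _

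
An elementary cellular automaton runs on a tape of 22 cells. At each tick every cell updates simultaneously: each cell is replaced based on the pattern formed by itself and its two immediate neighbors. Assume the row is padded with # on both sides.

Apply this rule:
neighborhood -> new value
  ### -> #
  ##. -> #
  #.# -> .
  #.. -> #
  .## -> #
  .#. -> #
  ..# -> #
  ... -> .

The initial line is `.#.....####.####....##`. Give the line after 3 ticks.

tick 1: .##...#####.#####..###
tick 2: .###.######.##########
tick 3: .###.######.##########

.###.######.##########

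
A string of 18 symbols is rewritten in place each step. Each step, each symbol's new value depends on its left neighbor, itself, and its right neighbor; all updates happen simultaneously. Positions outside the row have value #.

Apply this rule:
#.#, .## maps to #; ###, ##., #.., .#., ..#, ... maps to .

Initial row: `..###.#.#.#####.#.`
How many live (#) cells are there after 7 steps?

..#..#.#.##....#.#
......#.##......##
.......##.......#.
.......#.........#
.................#
.................#  (fixed point — unchanged through step 7)
count of #: 1

1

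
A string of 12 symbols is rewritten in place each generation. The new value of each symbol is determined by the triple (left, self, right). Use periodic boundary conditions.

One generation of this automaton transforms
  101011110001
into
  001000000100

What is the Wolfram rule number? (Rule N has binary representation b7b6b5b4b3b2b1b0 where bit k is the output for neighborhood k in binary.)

5

position 5: 111 → 0  (bit 7 = 0)
position 0: 110 → 0  (bit 6 = 0)
position 1: 101 → 0  (bit 5 = 0)
position 8: 100 → 0  (bit 4 = 0)
position 4: 011 → 0  (bit 3 = 0)
position 2: 010 → 1  (bit 2 = 1)
position 10: 001 → 0  (bit 1 = 0)
position 9: 000 → 1  (bit 0 = 1)
bits b7..b0 = 00000101 = 5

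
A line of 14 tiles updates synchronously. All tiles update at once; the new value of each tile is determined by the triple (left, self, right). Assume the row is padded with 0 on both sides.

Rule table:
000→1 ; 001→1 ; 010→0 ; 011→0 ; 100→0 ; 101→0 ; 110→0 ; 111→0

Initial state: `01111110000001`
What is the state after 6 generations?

00001111110000

generation 1: 10000000111110
generation 2: 00111111000000
generation 3: 11000000011111
generation 4: 00011111100000
generation 5: 11100000001111
generation 6: 00001111110000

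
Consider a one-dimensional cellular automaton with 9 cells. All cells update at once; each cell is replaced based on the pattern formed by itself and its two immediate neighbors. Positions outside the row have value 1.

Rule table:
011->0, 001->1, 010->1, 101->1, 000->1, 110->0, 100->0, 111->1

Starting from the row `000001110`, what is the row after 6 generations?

011101010

generation 1: 011110101
generation 2: 101101110
generation 3: 010010101
generation 4: 110111110
generation 5: 101011101
generation 6: 011101010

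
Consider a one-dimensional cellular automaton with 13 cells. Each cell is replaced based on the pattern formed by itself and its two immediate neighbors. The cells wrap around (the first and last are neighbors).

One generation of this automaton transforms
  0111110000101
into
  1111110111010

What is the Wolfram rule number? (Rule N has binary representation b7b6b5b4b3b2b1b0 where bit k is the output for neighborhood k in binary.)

235

position 2: 111 → 1  (bit 7 = 1)
position 5: 110 → 1  (bit 6 = 1)
position 0: 101 → 1  (bit 5 = 1)
position 6: 100 → 0  (bit 4 = 0)
position 1: 011 → 1  (bit 3 = 1)
position 10: 010 → 0  (bit 2 = 0)
position 9: 001 → 1  (bit 1 = 1)
position 7: 000 → 1  (bit 0 = 1)
bits b7..b0 = 11101011 = 235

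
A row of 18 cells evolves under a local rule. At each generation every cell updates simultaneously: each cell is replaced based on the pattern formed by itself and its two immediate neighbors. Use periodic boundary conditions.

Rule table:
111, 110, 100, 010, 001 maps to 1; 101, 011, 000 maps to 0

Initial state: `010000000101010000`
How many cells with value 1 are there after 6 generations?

generation 1: 111000001101011000
generation 2: 011100010101001101
generation 3: 001110110101110101
generation 4: 110110010100110101
generation 5: 110011110111010100
generation 6: 011101110011010111
count of 1: 12

12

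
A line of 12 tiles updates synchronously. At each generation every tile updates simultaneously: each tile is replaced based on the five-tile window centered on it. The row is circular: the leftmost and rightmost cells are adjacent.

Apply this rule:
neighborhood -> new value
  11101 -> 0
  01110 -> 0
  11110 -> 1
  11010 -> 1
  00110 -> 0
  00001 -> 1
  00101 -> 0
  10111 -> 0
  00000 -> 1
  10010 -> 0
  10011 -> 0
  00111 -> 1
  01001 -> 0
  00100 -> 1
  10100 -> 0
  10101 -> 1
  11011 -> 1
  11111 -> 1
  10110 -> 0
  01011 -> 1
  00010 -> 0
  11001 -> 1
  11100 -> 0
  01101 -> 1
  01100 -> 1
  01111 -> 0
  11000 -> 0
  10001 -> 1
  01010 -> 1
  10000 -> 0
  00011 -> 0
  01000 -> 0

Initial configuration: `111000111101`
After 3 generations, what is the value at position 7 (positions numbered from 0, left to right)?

generation 1: 010010101010
generation 2: 010001111100
generation 3: 010101011001
position 7 holds 1

1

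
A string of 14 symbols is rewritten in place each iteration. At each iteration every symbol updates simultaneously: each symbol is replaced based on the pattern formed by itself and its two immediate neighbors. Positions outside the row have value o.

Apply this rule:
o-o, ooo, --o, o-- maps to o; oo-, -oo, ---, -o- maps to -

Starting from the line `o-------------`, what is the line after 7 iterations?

-o-o-o-o-o-o-o

-o-----------o
o-o---------o-
-o-o-------o-o
o-o-o-----o-o-
-o-o-o---o-o-o
o-o-o-o-o-o-o-
-o-o-o-o-o-o-o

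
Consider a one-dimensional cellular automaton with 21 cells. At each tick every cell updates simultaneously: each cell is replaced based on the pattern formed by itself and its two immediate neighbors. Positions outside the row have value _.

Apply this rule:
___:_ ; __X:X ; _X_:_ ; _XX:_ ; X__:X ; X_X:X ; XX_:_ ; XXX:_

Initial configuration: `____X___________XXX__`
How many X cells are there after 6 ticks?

tick 1: ___X_X_________X___X_
tick 2: __X_X_X_______X_X_X_X
tick 3: _X_X_X_X_____X_X_X_X_
tick 4: X_X_X_X_X___X_X_X_X_X
tick 5: _X_X_X_X_X_X_X_X_X_X_
tick 6: X_X_X_X_X_X_X_X_X_X_X
count of X: 11

11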